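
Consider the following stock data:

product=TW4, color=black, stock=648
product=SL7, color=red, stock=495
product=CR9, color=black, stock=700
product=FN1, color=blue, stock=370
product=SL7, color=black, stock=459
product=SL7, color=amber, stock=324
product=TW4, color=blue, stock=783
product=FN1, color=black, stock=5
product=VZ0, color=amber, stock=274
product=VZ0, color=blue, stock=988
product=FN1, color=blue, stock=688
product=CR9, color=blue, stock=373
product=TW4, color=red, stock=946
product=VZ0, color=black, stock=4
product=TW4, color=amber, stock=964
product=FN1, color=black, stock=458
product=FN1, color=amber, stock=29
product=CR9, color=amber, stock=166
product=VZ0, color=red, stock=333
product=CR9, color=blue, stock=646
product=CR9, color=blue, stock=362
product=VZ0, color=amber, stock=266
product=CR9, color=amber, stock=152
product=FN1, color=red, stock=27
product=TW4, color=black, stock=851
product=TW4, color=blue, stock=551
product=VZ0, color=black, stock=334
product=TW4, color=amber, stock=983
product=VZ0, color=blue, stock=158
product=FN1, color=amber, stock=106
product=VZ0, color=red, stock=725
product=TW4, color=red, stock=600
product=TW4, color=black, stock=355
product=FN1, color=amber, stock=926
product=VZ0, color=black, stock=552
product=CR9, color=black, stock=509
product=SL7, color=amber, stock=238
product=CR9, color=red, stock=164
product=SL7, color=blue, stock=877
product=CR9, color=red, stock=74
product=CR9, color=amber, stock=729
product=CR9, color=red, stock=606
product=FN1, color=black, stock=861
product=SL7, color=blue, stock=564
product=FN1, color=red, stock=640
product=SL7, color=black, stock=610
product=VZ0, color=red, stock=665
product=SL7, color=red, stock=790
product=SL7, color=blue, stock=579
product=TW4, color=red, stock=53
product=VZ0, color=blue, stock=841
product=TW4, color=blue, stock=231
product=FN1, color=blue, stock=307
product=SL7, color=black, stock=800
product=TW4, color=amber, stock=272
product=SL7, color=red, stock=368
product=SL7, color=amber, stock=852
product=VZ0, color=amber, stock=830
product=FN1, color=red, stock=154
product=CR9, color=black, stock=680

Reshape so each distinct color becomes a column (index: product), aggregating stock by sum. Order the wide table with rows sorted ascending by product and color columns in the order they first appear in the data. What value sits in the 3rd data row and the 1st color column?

With rows sorted ascending by product, row 3 is product=SL7. color columns in first-appearance order: black, red, blue, amber; column 1 is black.
Long rows with product=SL7, color=black: 459 + 610 + 800 = 1869.

1869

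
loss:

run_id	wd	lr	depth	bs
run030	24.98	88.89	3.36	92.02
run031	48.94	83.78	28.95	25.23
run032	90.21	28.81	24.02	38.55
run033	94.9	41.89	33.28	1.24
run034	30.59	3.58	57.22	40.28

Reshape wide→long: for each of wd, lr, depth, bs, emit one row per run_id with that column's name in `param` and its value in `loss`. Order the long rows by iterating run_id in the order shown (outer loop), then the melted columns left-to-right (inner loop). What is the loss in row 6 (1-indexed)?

20 rows total (5 × 4). Row 6: index ⌊(6-1)/4⌋ = 1 into run_id → run031; (6-1) mod 4 = 1 into the melted columns → lr.
So row 6 is (run031, lr, 83.78); loss = 83.78.

83.78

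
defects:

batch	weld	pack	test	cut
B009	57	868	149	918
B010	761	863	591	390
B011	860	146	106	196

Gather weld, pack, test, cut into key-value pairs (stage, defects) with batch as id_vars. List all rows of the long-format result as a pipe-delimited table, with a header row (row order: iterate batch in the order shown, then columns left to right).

| batch | stage | defects |
| B009 | weld | 57 |
| B009 | pack | 868 |
| B009 | test | 149 |
| B009 | cut | 918 |
| B010 | weld | 761 |
| B010 | pack | 863 |
| B010 | test | 591 |
| B010 | cut | 390 |
| B011 | weld | 860 |
| B011 | pack | 146 |
| B011 | test | 106 |
| B011 | cut | 196 |

Each (batch, column) pair becomes one row: 3 × 4 = 12 rows.
For example, (B009, weld) → defects=57.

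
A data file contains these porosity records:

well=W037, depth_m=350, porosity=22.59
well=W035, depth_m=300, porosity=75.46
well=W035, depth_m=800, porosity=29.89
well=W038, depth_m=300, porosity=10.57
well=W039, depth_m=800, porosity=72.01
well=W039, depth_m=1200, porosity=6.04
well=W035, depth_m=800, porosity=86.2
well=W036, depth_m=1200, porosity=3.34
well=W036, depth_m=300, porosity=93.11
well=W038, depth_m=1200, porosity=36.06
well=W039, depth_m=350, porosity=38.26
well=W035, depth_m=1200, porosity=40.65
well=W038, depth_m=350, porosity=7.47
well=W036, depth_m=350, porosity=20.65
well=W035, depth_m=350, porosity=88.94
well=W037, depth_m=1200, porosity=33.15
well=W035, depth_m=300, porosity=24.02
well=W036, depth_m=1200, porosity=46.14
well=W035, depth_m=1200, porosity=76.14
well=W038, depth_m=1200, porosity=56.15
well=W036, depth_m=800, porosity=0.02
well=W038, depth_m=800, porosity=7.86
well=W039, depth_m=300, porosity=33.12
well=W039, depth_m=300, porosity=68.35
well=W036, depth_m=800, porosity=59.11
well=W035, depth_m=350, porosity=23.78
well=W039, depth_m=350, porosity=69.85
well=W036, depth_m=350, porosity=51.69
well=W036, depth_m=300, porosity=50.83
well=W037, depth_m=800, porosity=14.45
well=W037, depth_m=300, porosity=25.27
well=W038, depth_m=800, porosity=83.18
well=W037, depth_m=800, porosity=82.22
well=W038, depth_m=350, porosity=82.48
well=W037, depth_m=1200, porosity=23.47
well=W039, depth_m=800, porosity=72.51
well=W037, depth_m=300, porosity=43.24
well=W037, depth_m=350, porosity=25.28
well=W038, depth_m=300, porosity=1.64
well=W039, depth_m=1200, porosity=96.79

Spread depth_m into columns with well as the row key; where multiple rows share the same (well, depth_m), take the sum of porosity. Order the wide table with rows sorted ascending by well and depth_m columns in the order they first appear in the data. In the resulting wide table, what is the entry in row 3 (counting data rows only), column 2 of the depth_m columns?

With rows sorted ascending by well, row 3 is well=W037. depth_m columns in first-appearance order: 350, 300, 800, 1200; column 2 is 300.
Long rows with well=W037, depth_m=300: 25.27 + 43.24 = 68.51.

68.51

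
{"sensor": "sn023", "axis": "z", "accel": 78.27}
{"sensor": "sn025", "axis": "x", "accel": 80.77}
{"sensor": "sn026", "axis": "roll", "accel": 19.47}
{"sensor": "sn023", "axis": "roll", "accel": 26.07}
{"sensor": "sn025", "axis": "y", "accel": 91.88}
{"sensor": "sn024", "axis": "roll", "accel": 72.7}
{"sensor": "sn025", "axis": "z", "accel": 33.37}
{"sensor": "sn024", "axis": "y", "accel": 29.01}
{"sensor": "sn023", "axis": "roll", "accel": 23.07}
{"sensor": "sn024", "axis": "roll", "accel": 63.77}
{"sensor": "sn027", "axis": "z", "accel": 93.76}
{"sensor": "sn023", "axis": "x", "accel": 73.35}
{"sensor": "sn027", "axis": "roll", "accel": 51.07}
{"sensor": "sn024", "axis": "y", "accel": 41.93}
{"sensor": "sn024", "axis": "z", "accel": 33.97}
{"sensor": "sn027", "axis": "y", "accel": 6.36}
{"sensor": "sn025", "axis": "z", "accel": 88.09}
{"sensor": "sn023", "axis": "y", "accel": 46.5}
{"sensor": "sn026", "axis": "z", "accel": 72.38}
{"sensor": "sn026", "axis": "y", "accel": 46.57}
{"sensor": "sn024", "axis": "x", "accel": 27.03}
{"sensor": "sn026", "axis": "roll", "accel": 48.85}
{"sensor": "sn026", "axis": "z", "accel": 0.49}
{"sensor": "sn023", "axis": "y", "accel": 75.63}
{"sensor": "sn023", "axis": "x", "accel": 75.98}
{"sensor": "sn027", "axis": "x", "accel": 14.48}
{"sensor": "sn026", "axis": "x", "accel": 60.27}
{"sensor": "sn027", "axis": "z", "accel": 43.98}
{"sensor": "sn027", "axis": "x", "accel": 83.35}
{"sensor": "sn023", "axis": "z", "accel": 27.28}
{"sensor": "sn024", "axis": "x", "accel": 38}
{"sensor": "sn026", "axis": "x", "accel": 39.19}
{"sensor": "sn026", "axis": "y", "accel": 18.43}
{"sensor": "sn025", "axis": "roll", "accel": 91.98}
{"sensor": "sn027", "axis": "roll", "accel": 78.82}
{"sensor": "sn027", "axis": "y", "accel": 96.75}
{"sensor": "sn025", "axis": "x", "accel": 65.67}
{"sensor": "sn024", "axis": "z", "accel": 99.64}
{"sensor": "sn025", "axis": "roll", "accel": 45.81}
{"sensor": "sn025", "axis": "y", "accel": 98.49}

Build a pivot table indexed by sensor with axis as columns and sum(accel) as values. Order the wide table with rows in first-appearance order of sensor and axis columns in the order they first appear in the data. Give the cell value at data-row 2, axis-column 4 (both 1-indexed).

With rows in first-appearance order of sensor, row 2 is sensor=sn025. axis columns in first-appearance order: z, x, roll, y; column 4 is y.
Long rows with sensor=sn025, axis=y: 91.88 + 98.49 = 190.37.

190.37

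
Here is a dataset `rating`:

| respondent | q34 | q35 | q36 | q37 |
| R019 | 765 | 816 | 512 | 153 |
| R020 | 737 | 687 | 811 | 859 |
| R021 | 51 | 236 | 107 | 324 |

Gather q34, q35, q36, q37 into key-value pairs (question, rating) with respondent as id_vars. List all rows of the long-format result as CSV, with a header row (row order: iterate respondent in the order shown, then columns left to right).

respondent,question,rating
R019,q34,765
R019,q35,816
R019,q36,512
R019,q37,153
R020,q34,737
R020,q35,687
R020,q36,811
R020,q37,859
R021,q34,51
R021,q35,236
R021,q36,107
R021,q37,324

Each (respondent, column) pair becomes one row: 3 × 4 = 12 rows.
For example, (R019, q34) → rating=765.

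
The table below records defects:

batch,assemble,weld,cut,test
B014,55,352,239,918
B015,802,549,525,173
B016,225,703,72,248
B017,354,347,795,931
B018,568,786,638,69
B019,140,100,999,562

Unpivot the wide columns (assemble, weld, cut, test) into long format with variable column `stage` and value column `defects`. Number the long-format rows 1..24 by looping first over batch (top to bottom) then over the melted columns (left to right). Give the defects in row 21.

140

24 rows total (6 × 4). Row 21: index ⌊(21-1)/4⌋ = 5 into batch → B019; (21-1) mod 4 = 0 into the melted columns → assemble.
So row 21 is (B019, assemble, 140); defects = 140.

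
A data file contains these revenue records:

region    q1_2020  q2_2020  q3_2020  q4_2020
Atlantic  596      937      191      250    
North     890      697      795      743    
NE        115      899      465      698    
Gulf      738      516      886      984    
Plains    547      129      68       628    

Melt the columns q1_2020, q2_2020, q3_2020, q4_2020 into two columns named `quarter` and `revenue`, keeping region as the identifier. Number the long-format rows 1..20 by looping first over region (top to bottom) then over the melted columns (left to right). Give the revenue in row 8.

20 rows total (5 × 4). Row 8: index ⌊(8-1)/4⌋ = 1 into region → North; (8-1) mod 4 = 3 into the melted columns → q4_2020.
So row 8 is (North, q4_2020, 743); revenue = 743.

743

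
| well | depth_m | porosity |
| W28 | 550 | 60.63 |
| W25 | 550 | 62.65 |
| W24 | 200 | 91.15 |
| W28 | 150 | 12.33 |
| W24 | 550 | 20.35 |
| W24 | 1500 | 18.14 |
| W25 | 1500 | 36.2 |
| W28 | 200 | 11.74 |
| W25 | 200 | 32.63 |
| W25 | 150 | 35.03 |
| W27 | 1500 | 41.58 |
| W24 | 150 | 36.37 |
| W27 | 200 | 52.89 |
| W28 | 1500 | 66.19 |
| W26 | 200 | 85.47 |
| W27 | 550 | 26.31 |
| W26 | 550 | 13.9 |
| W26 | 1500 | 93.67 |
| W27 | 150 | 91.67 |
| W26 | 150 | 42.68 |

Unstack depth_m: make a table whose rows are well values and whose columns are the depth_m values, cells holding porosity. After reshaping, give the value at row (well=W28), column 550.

60.63

Wide layout: rows indexed by well, columns are the 4 distinct depth_m values (550, 200, 150, 1500).
Cell (well=W28, depth_m=550) draws from the long row where well=W28 and depth_m=550, which has porosity=60.63.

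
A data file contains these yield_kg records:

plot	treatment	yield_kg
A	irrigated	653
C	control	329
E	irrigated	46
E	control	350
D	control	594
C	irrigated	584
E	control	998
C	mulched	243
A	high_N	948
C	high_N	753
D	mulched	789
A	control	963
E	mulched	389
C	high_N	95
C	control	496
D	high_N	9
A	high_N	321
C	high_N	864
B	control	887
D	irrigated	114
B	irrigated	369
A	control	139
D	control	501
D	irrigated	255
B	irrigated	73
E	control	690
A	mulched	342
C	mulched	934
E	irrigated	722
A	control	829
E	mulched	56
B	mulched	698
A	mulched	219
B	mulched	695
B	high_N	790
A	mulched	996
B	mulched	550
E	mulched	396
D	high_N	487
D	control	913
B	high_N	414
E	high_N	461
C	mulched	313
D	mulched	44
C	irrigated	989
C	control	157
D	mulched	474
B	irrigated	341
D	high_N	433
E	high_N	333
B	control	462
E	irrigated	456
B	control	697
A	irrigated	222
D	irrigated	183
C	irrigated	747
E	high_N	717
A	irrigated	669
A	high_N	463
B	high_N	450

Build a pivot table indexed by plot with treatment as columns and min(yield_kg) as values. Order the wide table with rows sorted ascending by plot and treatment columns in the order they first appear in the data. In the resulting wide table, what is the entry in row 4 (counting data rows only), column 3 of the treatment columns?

44

With rows sorted ascending by plot, row 4 is plot=D. treatment columns in first-appearance order: irrigated, control, mulched, high_N; column 3 is mulched.
Long rows with plot=D, treatment=mulched: min(789, 44, 474) = 44.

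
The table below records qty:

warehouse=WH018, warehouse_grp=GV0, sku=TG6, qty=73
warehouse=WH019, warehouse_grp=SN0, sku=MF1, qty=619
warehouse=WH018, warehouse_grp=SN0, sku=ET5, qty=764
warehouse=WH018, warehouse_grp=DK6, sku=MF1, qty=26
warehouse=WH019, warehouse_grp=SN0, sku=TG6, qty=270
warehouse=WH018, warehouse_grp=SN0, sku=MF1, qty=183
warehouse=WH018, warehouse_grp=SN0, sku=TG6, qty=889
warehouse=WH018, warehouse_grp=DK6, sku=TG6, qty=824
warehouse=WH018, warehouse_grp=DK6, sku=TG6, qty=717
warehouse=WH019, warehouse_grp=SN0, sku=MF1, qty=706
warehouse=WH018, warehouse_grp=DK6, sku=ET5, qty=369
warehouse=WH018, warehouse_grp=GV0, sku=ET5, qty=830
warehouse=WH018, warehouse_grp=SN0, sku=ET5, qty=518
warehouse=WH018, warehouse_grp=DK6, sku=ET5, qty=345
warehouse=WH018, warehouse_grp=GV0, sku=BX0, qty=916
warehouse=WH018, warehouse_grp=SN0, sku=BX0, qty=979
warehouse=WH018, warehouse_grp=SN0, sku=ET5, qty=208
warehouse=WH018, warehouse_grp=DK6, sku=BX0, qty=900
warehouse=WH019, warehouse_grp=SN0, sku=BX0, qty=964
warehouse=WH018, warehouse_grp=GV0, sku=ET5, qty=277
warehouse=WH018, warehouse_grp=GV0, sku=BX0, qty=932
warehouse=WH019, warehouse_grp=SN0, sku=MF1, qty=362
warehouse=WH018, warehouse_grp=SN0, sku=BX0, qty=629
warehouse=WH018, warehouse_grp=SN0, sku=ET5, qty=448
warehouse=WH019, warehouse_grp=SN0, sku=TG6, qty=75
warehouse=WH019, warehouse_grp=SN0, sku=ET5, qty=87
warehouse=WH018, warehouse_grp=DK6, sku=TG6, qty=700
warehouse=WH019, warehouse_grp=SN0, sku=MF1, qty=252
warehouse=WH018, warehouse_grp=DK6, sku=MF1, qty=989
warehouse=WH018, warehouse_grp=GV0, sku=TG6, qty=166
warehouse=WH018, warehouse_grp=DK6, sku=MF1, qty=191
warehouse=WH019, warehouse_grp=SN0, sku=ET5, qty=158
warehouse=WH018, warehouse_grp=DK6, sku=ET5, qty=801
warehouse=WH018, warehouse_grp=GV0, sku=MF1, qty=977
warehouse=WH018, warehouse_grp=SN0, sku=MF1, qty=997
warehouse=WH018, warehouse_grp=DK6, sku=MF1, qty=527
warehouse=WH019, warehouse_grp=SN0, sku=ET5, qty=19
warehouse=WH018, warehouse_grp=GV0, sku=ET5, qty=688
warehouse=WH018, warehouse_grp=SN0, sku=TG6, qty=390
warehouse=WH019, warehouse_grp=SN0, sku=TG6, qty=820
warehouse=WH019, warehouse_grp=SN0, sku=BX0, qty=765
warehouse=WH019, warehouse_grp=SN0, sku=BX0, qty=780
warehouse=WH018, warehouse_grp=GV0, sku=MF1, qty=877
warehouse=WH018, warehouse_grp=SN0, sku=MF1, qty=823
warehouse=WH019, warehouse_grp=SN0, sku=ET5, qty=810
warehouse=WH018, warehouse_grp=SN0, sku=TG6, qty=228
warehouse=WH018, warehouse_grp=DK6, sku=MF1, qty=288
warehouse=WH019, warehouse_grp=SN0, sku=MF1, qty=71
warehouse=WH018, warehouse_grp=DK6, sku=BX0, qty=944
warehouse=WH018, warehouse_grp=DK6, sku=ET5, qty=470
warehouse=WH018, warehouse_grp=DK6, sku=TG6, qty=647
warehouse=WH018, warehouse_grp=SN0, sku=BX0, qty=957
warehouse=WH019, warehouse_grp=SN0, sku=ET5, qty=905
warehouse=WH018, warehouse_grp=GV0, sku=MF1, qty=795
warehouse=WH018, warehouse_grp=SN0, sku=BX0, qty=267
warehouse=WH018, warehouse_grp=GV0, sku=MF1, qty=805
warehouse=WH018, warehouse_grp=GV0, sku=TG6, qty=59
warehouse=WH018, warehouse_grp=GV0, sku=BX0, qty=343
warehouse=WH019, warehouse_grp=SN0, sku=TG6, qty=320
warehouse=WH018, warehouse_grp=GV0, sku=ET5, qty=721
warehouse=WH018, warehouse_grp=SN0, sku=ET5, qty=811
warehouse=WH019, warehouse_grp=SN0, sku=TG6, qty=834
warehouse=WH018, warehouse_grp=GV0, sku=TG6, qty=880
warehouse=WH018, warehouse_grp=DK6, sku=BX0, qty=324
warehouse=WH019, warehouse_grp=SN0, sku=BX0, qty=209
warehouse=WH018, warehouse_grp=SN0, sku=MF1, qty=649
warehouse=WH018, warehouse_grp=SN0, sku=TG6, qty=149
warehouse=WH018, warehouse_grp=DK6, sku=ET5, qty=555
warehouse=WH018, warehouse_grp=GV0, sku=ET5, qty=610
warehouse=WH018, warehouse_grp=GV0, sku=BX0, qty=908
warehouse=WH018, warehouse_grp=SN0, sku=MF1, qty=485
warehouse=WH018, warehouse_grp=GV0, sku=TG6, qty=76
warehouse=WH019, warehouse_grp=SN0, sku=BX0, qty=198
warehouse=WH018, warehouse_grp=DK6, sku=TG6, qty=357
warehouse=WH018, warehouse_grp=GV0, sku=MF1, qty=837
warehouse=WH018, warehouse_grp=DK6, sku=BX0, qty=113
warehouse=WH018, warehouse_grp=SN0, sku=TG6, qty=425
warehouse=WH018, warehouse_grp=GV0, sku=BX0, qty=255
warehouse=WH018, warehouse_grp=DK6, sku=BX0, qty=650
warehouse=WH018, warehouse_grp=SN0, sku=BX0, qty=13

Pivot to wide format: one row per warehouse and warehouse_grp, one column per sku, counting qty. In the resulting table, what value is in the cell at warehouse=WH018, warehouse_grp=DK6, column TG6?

Rows with warehouse=WH018, warehouse_grp=DK6 and sku=TG6: qty values are 824, 717, 700, 647, 357.
5 rows match — count = 5.

5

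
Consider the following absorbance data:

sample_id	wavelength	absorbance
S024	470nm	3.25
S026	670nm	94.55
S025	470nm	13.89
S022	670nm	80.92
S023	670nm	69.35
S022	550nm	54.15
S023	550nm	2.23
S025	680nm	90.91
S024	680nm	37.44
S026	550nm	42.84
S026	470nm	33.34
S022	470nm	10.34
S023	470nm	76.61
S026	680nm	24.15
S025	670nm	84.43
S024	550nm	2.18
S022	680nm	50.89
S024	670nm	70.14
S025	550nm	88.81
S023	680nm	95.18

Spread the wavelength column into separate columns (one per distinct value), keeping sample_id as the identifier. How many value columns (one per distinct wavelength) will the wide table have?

4

4 distinct wavelength values: 470nm, 550nm, 670nm, 680nm.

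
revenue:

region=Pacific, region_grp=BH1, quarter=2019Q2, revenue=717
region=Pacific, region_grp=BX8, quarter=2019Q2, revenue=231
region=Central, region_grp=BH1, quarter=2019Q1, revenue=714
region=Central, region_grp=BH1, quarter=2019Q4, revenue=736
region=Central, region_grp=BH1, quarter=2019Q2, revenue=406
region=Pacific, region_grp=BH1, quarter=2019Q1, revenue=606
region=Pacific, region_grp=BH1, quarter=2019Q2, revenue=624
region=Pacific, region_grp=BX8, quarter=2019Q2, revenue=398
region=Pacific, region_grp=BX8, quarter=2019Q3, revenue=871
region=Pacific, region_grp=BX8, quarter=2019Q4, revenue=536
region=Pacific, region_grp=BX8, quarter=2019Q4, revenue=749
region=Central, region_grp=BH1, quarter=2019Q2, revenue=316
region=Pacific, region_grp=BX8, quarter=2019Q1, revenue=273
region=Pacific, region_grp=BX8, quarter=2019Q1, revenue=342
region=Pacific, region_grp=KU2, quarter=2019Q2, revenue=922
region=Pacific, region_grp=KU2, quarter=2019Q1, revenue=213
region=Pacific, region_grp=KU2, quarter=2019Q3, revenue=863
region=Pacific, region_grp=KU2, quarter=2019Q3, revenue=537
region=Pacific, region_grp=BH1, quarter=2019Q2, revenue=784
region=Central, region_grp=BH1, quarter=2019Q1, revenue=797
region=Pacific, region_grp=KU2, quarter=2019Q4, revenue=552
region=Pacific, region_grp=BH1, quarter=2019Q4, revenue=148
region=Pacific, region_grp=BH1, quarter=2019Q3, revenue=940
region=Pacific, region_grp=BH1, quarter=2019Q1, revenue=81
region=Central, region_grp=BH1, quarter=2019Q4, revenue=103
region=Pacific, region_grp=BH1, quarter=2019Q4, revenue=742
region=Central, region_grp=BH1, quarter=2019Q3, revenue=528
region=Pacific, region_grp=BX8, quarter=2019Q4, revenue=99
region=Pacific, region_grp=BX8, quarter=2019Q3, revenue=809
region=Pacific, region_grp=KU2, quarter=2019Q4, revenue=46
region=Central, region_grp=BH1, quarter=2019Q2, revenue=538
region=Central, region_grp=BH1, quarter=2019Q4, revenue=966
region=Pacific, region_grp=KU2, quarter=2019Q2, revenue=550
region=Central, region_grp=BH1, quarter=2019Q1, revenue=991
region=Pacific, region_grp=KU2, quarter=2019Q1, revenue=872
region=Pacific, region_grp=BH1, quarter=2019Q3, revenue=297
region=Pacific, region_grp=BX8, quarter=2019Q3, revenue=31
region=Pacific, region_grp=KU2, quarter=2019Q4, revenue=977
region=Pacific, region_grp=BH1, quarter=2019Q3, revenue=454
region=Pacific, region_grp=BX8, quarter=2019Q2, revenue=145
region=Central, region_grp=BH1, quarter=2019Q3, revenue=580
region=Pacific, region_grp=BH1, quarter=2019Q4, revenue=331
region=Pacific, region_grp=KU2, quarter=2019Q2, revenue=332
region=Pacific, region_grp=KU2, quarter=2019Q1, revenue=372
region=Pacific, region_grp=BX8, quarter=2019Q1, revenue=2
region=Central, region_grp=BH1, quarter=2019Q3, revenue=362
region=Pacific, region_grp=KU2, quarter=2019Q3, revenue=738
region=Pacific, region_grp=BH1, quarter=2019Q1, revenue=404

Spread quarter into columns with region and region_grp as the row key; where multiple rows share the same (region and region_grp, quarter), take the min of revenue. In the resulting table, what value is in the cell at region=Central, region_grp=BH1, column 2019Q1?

714

Rows with region=Central, region_grp=BH1 and quarter=2019Q1: revenue values are 714, 797, 991.
min(714, 797, 991) = 714.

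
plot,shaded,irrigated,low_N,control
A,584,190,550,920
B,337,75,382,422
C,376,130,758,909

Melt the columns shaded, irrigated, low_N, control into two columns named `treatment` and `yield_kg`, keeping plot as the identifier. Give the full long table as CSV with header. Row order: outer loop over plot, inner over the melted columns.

Each (plot, column) pair becomes one row: 3 × 4 = 12 rows.
For example, (A, shaded) → yield_kg=584.

plot,treatment,yield_kg
A,shaded,584
A,irrigated,190
A,low_N,550
A,control,920
B,shaded,337
B,irrigated,75
B,low_N,382
B,control,422
C,shaded,376
C,irrigated,130
C,low_N,758
C,control,909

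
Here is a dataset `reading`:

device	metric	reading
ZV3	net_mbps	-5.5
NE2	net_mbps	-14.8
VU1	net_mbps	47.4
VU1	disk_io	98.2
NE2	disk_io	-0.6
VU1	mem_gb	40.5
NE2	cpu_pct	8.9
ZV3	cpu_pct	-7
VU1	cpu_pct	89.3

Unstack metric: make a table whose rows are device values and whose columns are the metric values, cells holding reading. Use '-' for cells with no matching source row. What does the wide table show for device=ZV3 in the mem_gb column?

-

No long-format row has device=ZV3 and metric=mem_gb, so the cell is -.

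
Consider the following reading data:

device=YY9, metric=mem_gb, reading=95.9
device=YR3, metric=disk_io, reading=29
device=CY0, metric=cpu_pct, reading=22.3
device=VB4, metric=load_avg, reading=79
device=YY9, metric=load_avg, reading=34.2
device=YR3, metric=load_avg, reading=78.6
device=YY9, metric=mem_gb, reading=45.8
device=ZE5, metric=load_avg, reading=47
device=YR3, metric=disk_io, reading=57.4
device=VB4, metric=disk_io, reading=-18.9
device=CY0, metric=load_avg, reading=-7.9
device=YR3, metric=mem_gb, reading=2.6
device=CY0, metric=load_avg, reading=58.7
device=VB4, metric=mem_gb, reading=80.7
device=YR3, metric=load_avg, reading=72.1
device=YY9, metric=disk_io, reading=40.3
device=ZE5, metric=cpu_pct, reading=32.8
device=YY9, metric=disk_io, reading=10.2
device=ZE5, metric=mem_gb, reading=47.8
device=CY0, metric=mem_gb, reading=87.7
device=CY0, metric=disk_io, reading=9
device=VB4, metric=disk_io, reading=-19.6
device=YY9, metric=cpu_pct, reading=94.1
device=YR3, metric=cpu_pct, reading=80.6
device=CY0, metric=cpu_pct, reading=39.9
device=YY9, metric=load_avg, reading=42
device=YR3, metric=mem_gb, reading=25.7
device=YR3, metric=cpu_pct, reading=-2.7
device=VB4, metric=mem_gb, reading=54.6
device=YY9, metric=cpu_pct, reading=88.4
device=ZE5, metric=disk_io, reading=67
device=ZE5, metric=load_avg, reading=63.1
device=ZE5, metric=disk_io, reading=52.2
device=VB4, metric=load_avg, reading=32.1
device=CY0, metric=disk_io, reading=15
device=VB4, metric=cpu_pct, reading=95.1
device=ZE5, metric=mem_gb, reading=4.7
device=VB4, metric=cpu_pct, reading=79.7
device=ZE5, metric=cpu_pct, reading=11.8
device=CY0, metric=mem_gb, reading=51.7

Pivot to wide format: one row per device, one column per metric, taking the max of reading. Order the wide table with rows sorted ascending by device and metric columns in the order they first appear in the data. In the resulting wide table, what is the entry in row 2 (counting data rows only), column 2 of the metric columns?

-18.9

With rows sorted ascending by device, row 2 is device=VB4. metric columns in first-appearance order: mem_gb, disk_io, cpu_pct, load_avg; column 2 is disk_io.
Long rows with device=VB4, metric=disk_io: max(-18.9, -19.6) = -18.9.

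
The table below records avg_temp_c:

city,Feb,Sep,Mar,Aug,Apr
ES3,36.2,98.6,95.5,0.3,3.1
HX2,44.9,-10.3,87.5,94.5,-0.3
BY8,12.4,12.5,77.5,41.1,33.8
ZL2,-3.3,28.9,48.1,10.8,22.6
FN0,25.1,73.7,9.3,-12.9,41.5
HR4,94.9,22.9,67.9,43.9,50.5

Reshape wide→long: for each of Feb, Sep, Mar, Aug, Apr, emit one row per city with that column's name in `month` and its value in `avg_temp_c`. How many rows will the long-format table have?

30

6 city values × 5 melted columns = 30 rows.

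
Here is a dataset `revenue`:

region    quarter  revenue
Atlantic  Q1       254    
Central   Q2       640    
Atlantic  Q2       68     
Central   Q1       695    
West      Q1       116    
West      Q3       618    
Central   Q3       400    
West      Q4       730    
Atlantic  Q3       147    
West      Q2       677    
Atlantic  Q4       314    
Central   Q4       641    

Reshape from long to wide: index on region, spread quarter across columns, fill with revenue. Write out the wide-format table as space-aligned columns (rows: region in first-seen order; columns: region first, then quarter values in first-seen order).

region    Q1   Q2   Q3   Q4 
Atlantic  254  68   147  314
Central   695  640  400  641
West      116  677  618  730

Columns: region plus the 4 distinct quarter values (Q1, Q2, Q3, Q4).
For example, row Atlantic column Q1 takes revenue=254 from the long row (Atlantic, Q1).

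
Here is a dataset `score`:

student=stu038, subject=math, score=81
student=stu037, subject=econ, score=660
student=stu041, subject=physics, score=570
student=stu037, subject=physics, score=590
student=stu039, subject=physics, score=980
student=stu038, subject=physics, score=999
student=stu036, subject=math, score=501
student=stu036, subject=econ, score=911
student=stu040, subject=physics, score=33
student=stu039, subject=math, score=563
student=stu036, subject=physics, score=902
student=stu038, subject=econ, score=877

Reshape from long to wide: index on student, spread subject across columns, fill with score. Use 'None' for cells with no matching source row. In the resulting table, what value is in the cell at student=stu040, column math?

None

No long-format row has student=stu040 and subject=math, so the cell is None.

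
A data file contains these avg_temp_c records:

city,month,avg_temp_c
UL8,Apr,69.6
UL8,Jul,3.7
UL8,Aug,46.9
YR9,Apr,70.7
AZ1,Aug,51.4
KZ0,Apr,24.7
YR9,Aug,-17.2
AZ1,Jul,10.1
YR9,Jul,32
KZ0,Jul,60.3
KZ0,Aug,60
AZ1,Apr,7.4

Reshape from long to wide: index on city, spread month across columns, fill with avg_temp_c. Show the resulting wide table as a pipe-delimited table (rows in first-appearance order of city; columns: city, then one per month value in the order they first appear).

| city | Apr | Jul | Aug |
| UL8 | 69.6 | 3.7 | 46.9 |
| YR9 | 70.7 | 32 | -17.2 |
| AZ1 | 7.4 | 10.1 | 51.4 |
| KZ0 | 24.7 | 60.3 | 60 |

Columns: city plus the 3 distinct month values (Apr, Jul, Aug).
For example, row UL8 column Apr takes avg_temp_c=69.6 from the long row (UL8, Apr).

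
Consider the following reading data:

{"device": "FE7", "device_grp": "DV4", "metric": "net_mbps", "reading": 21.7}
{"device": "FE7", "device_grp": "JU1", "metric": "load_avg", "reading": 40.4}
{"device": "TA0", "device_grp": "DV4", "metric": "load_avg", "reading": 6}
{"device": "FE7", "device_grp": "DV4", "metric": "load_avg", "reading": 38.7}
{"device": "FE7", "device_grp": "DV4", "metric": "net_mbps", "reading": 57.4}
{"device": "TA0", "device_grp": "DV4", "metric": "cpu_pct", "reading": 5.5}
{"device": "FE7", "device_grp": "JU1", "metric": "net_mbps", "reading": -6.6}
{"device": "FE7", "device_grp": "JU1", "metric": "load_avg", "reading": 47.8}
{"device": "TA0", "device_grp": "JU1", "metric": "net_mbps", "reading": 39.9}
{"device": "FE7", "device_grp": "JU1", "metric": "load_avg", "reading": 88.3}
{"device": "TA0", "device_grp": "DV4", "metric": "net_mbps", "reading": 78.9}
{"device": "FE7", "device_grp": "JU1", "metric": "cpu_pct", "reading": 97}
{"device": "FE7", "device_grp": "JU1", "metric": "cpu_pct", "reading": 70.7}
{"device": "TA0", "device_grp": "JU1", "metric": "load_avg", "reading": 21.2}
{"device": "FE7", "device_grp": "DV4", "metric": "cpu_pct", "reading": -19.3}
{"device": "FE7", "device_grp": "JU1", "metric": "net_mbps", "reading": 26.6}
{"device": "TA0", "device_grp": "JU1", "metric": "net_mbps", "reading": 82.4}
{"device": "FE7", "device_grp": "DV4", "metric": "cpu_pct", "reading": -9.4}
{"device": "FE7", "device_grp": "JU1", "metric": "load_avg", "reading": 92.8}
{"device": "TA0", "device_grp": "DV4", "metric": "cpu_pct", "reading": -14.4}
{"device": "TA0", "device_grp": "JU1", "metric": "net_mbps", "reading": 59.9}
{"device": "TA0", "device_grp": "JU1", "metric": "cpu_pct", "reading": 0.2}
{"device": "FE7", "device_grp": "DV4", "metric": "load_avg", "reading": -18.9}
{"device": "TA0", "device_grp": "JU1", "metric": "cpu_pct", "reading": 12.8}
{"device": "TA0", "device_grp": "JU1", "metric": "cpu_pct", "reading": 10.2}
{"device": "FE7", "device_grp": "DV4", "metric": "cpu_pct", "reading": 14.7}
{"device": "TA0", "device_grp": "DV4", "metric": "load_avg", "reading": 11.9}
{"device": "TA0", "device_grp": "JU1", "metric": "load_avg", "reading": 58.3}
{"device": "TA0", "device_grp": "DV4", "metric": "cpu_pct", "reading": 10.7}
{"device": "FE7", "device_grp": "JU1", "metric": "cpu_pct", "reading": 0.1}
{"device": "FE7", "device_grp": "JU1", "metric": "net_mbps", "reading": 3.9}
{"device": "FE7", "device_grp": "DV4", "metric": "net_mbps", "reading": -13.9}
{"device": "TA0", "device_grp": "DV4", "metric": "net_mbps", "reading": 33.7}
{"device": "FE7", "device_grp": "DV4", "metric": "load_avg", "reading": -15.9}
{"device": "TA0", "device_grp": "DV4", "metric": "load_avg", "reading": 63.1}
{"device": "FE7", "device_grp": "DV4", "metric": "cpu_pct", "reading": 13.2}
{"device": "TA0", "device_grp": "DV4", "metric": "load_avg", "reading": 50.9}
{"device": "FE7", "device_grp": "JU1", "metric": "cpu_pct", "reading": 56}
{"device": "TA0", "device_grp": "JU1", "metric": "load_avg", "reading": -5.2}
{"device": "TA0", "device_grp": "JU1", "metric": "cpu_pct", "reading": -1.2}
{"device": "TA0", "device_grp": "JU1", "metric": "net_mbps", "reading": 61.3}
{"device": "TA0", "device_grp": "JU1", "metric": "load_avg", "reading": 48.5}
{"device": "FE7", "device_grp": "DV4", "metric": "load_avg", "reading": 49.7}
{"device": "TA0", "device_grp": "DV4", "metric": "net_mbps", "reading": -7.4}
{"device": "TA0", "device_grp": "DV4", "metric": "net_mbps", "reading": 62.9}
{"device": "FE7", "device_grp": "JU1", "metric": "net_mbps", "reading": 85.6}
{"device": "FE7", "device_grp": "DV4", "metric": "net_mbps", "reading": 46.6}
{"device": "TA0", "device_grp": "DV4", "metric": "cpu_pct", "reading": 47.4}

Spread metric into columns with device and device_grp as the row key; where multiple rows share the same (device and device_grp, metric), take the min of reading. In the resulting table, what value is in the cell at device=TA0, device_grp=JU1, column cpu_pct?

-1.2

Rows with device=TA0, device_grp=JU1 and metric=cpu_pct: reading values are 0.2, 12.8, 10.2, -1.2.
min(0.2, 12.8, 10.2, -1.2) = -1.2.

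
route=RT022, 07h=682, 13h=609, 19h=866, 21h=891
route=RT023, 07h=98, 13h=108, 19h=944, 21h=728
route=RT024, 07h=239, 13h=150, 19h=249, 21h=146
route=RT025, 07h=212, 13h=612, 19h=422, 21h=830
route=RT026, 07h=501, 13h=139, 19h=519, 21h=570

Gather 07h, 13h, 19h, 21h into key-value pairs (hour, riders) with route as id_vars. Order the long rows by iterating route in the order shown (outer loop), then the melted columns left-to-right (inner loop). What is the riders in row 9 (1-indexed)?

239

20 rows total (5 × 4). Row 9: index ⌊(9-1)/4⌋ = 2 into route → RT024; (9-1) mod 4 = 0 into the melted columns → 07h.
So row 9 is (RT024, 07h, 239); riders = 239.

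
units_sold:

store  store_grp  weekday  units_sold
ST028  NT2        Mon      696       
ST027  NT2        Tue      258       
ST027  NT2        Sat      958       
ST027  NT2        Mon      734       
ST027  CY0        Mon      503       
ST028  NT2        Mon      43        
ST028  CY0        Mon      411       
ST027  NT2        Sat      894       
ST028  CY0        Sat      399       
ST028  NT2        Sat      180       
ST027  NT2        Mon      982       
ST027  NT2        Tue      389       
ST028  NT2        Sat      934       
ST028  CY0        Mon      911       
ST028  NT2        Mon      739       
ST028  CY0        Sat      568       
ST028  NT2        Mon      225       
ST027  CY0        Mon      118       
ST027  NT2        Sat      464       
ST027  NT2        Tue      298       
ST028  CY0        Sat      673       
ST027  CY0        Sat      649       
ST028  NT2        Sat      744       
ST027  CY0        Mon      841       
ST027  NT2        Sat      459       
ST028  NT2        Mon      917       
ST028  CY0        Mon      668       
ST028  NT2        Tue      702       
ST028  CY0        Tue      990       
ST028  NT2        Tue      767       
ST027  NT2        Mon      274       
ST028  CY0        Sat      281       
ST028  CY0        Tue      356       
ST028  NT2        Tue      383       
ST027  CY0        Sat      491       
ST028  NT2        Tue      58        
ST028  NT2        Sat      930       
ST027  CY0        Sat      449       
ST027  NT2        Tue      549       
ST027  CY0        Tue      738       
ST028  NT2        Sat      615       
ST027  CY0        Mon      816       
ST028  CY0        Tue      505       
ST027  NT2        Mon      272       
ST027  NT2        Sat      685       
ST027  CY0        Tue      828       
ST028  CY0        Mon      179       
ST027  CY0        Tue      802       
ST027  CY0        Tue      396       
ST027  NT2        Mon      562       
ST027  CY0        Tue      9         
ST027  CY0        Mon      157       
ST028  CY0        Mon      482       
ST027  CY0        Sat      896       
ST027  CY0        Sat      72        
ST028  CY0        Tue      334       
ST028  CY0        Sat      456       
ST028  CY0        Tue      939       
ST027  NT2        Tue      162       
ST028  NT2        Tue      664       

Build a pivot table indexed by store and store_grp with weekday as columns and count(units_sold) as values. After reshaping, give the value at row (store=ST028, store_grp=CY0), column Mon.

Rows with store=ST028, store_grp=CY0 and weekday=Mon: units_sold values are 411, 911, 668, 179, 482.
5 rows match — count = 5.

5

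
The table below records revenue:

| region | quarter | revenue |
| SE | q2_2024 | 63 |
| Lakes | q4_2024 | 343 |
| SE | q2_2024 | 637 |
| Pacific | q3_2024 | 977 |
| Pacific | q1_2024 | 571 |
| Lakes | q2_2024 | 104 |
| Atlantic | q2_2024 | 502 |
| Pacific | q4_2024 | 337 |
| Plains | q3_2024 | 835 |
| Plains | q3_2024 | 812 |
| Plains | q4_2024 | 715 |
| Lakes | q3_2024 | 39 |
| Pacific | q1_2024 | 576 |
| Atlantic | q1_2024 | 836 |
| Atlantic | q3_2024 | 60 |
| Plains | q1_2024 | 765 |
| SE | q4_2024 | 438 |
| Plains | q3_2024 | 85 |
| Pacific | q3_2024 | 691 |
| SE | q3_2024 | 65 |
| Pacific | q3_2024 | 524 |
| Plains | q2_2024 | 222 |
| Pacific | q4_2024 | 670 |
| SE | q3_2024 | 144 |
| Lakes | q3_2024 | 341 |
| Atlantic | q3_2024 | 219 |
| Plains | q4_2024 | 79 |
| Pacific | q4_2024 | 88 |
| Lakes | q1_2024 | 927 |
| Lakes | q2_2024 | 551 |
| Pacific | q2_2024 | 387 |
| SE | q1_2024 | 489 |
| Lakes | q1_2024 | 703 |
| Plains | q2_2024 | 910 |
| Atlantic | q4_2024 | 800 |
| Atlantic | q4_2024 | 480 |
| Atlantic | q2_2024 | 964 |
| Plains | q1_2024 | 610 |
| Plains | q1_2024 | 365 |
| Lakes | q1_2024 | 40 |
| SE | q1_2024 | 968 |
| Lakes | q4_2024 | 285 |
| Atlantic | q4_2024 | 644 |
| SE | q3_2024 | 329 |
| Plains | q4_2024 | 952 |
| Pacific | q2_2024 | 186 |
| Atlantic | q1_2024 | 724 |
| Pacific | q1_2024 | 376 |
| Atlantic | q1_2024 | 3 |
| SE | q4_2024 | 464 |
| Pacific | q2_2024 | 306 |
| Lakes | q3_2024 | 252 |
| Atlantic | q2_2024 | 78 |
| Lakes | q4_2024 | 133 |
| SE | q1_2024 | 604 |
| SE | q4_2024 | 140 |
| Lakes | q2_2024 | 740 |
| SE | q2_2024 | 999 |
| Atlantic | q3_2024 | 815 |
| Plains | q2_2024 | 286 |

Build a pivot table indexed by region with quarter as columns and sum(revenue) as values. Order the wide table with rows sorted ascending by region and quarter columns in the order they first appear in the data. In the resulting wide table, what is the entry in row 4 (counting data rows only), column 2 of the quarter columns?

1746

With rows sorted ascending by region, row 4 is region=Plains. quarter columns in first-appearance order: q2_2024, q4_2024, q3_2024, q1_2024; column 2 is q4_2024.
Long rows with region=Plains, quarter=q4_2024: 715 + 79 + 952 = 1746.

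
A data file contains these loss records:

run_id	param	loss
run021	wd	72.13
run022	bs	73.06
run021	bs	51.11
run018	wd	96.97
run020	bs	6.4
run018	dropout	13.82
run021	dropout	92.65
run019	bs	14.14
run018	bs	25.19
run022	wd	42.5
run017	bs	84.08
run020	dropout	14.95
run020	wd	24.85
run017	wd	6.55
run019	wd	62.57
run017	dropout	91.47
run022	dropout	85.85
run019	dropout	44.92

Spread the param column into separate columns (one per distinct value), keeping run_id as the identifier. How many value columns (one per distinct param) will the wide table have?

3 distinct param values: dropout, bs, wd.

3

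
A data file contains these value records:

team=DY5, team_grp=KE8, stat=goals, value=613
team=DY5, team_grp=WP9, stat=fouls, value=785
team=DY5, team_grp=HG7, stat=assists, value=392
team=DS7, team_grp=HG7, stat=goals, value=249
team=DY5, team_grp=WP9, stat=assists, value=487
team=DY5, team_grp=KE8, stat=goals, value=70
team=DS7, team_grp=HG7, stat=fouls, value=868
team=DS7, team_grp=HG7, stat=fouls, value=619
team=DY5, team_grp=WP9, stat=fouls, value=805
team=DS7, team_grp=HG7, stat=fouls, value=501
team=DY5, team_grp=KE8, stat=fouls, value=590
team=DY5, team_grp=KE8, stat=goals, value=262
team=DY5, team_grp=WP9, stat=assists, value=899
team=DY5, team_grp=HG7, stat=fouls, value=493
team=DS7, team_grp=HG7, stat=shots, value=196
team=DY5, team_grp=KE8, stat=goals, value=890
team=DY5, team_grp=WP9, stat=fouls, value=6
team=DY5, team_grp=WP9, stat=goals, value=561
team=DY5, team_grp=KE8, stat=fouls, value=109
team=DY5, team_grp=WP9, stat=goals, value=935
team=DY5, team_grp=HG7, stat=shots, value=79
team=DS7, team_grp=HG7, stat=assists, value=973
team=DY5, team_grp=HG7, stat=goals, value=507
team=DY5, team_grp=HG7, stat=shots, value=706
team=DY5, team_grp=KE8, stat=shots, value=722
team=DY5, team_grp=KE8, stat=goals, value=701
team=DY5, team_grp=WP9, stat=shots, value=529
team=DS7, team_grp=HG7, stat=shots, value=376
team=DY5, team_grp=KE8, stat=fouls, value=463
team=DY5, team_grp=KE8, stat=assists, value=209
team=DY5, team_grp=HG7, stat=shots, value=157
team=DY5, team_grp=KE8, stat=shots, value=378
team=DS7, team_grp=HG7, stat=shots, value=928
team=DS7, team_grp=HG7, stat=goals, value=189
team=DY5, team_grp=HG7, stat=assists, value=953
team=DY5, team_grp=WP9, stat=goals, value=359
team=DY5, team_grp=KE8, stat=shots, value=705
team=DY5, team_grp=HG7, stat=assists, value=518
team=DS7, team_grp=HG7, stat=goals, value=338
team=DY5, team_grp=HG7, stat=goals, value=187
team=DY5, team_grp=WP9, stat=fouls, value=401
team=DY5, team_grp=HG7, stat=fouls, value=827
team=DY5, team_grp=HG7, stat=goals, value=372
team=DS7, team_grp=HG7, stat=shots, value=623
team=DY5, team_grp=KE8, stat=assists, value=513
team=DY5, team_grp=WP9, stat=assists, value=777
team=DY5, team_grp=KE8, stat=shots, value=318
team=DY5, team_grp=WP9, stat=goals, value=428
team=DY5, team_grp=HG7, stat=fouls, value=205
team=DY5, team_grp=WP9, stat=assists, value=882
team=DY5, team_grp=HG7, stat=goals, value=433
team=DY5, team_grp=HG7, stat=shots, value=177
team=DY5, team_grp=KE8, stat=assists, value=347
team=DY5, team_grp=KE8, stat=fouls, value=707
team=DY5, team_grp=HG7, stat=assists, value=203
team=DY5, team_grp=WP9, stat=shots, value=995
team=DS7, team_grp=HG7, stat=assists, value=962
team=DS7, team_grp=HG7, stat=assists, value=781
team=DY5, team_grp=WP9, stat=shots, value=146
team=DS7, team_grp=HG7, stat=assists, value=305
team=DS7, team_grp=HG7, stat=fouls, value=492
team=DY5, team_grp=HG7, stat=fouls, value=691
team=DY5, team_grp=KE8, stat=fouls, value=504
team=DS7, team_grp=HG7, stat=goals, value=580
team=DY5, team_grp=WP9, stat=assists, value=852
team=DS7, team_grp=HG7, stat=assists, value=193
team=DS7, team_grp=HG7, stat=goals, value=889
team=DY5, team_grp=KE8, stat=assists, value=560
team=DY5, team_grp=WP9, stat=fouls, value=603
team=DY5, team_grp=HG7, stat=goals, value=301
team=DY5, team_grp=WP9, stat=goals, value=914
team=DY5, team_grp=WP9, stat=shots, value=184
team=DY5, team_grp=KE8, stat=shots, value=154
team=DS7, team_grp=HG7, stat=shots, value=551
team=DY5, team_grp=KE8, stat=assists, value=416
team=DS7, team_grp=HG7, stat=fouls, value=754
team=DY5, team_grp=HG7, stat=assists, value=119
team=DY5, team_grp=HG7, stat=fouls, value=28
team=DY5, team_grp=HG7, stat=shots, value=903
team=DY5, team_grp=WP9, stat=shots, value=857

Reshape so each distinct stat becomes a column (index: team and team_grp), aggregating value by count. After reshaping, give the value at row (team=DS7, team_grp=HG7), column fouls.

Rows with team=DS7, team_grp=HG7 and stat=fouls: value values are 868, 619, 501, 492, 754.
5 rows match — count = 5.

5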